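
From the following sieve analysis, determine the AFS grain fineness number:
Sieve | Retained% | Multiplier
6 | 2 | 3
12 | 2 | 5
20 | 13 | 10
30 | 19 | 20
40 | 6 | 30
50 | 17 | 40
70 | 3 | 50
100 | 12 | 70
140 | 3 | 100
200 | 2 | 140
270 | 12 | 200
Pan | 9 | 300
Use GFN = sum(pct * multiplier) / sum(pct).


Formula: GFN = sum(pct * multiplier) / sum(pct)
sum(pct * multiplier) = 8056
sum(pct) = 100
GFN = 8056 / 100 = 80.56

Final answer: 80.56


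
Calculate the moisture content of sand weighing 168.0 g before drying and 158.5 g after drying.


Formula: MC = (W_wet - W_dry) / W_wet * 100
Water mass = 168.0 - 158.5 = 9.5 g
MC = 9.5 / 168.0 * 100 = 5.6548%

Answer: 5.6548%


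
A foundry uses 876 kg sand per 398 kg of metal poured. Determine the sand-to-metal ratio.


Formula: Sand-to-Metal Ratio = W_sand / W_metal
Ratio = 876 kg / 398 kg = 2.2010

Final answer: 2.2010


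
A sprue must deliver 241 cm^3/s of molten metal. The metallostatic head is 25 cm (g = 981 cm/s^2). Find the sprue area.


Formula: v = sqrt(2*g*h), A = Q/v
Velocity: v = sqrt(2 * 981 * 25) = sqrt(49050) = 221.4723 cm/s
Sprue area: A = Q / v = 241 / 221.4723 = 1.0882 cm^2


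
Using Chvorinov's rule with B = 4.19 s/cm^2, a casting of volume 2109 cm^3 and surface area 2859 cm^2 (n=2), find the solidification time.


Formula: t_s = B * (V/A)^n  (Chvorinov's rule, n=2)
Modulus M = V/A = 2109/2859 = 0.737671 cm
M^2 = 0.737671^2 = 0.544159 cm^2
t_s = 4.19 * 0.544159 = 2.2800 s

2.2800 s


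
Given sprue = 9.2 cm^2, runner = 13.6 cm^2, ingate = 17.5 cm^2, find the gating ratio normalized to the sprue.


Sprue:Runner:Ingate = 1 : 13.6/9.2 : 17.5/9.2 = 1:1.48:1.90

1:1.48:1.90


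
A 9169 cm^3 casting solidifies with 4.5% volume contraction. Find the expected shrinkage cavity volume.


Formula: V_shrink = V_casting * shrinkage_pct / 100
V_shrink = 9169 cm^3 * 4.5 / 100 = 412.6050 cm^3

Final answer: 412.6050 cm^3


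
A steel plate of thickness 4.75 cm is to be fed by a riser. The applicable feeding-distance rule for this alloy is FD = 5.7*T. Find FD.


Formula: FD = 5.7 * T  (riser feeding-distance rule)
FD = 5.7 * 4.75 cm = 27.0750 cm

27.0750 cm


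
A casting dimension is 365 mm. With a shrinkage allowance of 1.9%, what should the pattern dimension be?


Formula: L_pattern = L_casting * (1 + shrinkage_rate/100)
Shrinkage factor = 1 + 1.9/100 = 1.019
L_pattern = 365 mm * 1.019 = 371.9350 mm

371.9350 mm


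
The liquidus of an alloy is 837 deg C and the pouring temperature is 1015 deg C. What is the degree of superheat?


Formula: Superheat = T_pour - T_melt
Superheat = 1015 - 837 = 178 deg C


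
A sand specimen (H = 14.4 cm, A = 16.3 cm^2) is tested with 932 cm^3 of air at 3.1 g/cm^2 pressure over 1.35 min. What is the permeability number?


Formula: Permeability Number P = (V * H) / (p * A * t)
Numerator: V * H = 932 * 14.4 = 13420.8
Denominator: p * A * t = 3.1 * 16.3 * 1.35 = 68.2155
P = 13420.8 / 68.2155 = 196.7412

196.7412


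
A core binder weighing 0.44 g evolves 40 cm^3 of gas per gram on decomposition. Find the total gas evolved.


Formula: V_gas = W_binder * gas_evolution_rate
V = 0.44 g * 40 cm^3/g = 17.6000 cm^3

17.6000 cm^3


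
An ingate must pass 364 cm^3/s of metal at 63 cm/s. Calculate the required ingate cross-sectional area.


Formula: A_ingate = Q / v  (continuity equation)
A = 364 cm^3/s / 63 cm/s = 5.7778 cm^2

Answer: 5.7778 cm^2


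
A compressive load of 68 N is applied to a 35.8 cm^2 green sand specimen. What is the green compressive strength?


Formula: Compressive Strength = Force / Area
Strength = 68 N / 35.8 cm^2 = 1.8994 N/cm^2


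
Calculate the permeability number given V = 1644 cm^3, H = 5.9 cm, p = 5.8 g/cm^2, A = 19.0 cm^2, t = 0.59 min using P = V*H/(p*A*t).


Formula: Permeability Number P = (V * H) / (p * A * t)
Numerator: V * H = 1644 * 5.9 = 9699.6
Denominator: p * A * t = 5.8 * 19.0 * 0.59 = 65.018
P = 9699.6 / 65.018 = 149.1833

149.1833


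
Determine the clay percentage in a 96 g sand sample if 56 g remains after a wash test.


Formula: Clay% = (W_total - W_washed) / W_total * 100
Clay mass = 96 - 56 = 40 g
Clay% = 40 / 96 * 100 = 41.6667%

Final answer: 41.6667%


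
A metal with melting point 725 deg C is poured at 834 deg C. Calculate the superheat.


Formula: Superheat = T_pour - T_melt
Superheat = 834 - 725 = 109 deg C


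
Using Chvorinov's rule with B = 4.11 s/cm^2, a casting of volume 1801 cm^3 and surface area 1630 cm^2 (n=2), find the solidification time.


Formula: t_s = B * (V/A)^n  (Chvorinov's rule, n=2)
Modulus M = V/A = 1801/1630 = 1.104908 cm
M^2 = 1.104908^2 = 1.220822 cm^2
t_s = 4.11 * 1.220822 = 5.0176 s


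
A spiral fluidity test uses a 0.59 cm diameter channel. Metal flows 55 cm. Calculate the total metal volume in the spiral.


Formula: V = pi * (d/2)^2 * L  (cylinder volume)
Radius = 0.59/2 = 0.295 cm
V = pi * 0.295^2 * 55 = 15.0368 cm^3

15.0368 cm^3


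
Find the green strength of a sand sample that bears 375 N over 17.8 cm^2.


Formula: Compressive Strength = Force / Area
Strength = 375 N / 17.8 cm^2 = 21.0674 N/cm^2

21.0674 N/cm^2


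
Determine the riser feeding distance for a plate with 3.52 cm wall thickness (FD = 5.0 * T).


Formula: FD = 5.0 * T  (riser feeding-distance rule)
FD = 5.0 * 3.52 cm = 17.6000 cm


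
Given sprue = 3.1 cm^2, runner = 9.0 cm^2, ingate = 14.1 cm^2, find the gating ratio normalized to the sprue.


Sprue:Runner:Ingate = 1 : 9.0/3.1 : 14.1/3.1 = 1:2.90:4.55

1:2.90:4.55


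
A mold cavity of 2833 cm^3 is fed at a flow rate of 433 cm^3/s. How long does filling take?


Formula: t_fill = V_mold / Q_flow
t = 2833 cm^3 / 433 cm^3/s = 6.5427 s


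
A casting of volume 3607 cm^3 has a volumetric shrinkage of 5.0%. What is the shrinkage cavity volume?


Formula: V_shrink = V_casting * shrinkage_pct / 100
V_shrink = 3607 cm^3 * 5.0 / 100 = 180.3500 cm^3

Final answer: 180.3500 cm^3


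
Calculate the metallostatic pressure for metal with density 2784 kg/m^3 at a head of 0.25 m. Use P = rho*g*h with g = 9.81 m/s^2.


Formula: P = rho * g * h
rho * g = 2784 * 9.81 = 27311.04 N/m^3
P = 27311.04 * 0.25 = 6827.7600 Pa

6827.7600 Pa


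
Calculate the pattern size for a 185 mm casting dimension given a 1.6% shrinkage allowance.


Formula: L_pattern = L_casting * (1 + shrinkage_rate/100)
Shrinkage factor = 1 + 1.6/100 = 1.016
L_pattern = 185 mm * 1.016 = 187.9600 mm

187.9600 mm


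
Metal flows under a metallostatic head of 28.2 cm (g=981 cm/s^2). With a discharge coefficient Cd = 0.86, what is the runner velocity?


Formula: v = Cd * sqrt(2 * g * h)  (Torricelli with discharge coefficient)
2*g*h = 2 * 981 * 28.2 = 55328.4 cm^2/s^2
sqrt(55328.4) = 235.21990 cm/s
v = 0.86 * 235.21990 = 202.2891 cm/s

202.2891 cm/s


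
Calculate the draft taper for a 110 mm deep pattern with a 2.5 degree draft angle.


Formula: taper = depth * tan(draft_angle)
tan(2.5 deg) = 0.0436609
taper = 110 mm * 0.0436609 = 4.8027 mm


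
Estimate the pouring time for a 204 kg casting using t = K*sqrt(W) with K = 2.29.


Formula: t = K * sqrt(W)
sqrt(W) = sqrt(204) = 14.28286
t = 2.29 * 14.28286 = 32.7077 s

Final answer: 32.7077 s


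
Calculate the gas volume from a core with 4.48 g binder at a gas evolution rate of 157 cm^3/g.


Formula: V_gas = W_binder * gas_evolution_rate
V = 4.48 g * 157 cm^3/g = 703.3600 cm^3

Final answer: 703.3600 cm^3


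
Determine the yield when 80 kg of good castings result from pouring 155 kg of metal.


Formula: Casting Yield = (W_good / W_total) * 100
Yield = (80 kg / 155 kg) * 100 = 51.6129%


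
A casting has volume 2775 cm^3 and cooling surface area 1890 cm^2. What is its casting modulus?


Formula: Casting Modulus M = V / A
M = 2775 cm^3 / 1890 cm^2 = 1.4683 cm


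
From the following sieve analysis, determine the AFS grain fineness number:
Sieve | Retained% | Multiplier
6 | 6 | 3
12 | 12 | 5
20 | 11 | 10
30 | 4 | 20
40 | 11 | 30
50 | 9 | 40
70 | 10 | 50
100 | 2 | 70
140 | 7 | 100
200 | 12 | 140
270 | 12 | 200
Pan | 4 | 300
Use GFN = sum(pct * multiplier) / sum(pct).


Formula: GFN = sum(pct * multiplier) / sum(pct)
sum(pct * multiplier) = 7578
sum(pct) = 100
GFN = 7578 / 100 = 75.78

Answer: 75.78


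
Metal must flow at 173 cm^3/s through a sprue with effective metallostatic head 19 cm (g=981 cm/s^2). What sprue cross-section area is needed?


Formula: v = sqrt(2*g*h), A = Q/v
Velocity: v = sqrt(2 * 981 * 19) = sqrt(37278) = 193.0751 cm/s
Sprue area: A = Q / v = 173 / 193.0751 = 0.8960 cm^2

0.8960 cm^2


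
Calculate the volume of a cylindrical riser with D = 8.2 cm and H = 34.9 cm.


Formula: V = pi * (D/2)^2 * H  (cylinder volume)
Radius = D/2 = 8.2/2 = 4.1 cm
V = pi * 4.1^2 * 34.9 = 1843.0750 cm^3

Answer: 1843.0750 cm^3


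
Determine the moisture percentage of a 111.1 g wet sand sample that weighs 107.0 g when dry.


Formula: MC = (W_wet - W_dry) / W_wet * 100
Water mass = 111.1 - 107.0 = 4.1 g
MC = 4.1 / 111.1 * 100 = 3.6904%


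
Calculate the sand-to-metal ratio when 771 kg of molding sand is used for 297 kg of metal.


Formula: Sand-to-Metal Ratio = W_sand / W_metal
Ratio = 771 kg / 297 kg = 2.5960


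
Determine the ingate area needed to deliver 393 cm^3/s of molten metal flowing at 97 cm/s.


Formula: A_ingate = Q / v  (continuity equation)
A = 393 cm^3/s / 97 cm/s = 4.0515 cm^2

4.0515 cm^2


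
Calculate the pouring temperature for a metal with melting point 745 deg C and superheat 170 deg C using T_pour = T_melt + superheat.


Formula: T_pour = T_melt + Superheat
T_pour = 745 + 170 = 915 deg C

915 deg C


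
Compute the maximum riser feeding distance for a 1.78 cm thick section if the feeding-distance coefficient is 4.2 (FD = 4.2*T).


Formula: FD = 4.2 * T  (riser feeding-distance rule)
FD = 4.2 * 1.78 cm = 7.4760 cm

Answer: 7.4760 cm


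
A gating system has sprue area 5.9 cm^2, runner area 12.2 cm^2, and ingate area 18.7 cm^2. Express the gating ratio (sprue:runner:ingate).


Sprue:Runner:Ingate = 1 : 12.2/5.9 : 18.7/5.9 = 1:2.07:3.17

Final answer: 1:2.07:3.17


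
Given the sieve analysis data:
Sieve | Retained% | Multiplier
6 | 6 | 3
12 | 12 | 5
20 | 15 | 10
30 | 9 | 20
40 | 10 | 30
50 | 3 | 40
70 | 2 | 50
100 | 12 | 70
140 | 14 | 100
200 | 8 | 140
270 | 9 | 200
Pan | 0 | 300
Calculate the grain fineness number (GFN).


Formula: GFN = sum(pct * multiplier) / sum(pct)
sum(pct * multiplier) = 6088
sum(pct) = 100
GFN = 6088 / 100 = 60.88

Final answer: 60.88


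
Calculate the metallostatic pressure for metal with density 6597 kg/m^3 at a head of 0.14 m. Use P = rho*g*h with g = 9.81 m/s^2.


Formula: P = rho * g * h
rho * g = 6597 * 9.81 = 64716.57 N/m^3
P = 64716.57 * 0.14 = 9060.3198 Pa

9060.3198 Pa


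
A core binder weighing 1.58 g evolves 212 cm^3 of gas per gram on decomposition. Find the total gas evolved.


Formula: V_gas = W_binder * gas_evolution_rate
V = 1.58 g * 212 cm^3/g = 334.9600 cm^3

Answer: 334.9600 cm^3


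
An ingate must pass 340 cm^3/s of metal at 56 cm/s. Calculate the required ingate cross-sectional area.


Formula: A_ingate = Q / v  (continuity equation)
A = 340 cm^3/s / 56 cm/s = 6.0714 cm^2

Final answer: 6.0714 cm^2


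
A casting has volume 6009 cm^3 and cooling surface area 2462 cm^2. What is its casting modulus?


Formula: Casting Modulus M = V / A
M = 6009 cm^3 / 2462 cm^2 = 2.4407 cm

2.4407 cm


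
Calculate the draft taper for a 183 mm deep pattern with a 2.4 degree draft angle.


Formula: taper = depth * tan(draft_angle)
tan(2.4 deg) = 0.0419124
taper = 183 mm * 0.0419124 = 7.6700 mm

7.6700 mm


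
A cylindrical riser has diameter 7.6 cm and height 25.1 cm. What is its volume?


Formula: V = pi * (D/2)^2 * H  (cylinder volume)
Radius = D/2 = 7.6/2 = 3.8 cm
V = pi * 3.8^2 * 25.1 = 1138.6514 cm^3

Final answer: 1138.6514 cm^3


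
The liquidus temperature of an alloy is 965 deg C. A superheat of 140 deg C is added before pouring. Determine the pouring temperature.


Formula: T_pour = T_melt + Superheat
T_pour = 965 + 140 = 1105 deg C


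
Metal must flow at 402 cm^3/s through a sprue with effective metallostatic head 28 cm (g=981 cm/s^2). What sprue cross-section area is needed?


Formula: v = sqrt(2*g*h), A = Q/v
Velocity: v = sqrt(2 * 981 * 28) = sqrt(54936) = 234.3843 cm/s
Sprue area: A = Q / v = 402 / 234.3843 = 1.7151 cm^2

Answer: 1.7151 cm^2


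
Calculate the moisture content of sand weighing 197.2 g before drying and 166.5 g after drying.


Formula: MC = (W_wet - W_dry) / W_wet * 100
Water mass = 197.2 - 166.5 = 30.7 g
MC = 30.7 / 197.2 * 100 = 15.5680%

Final answer: 15.5680%


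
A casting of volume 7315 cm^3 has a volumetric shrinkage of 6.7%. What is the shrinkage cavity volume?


Formula: V_shrink = V_casting * shrinkage_pct / 100
V_shrink = 7315 cm^3 * 6.7 / 100 = 490.1050 cm^3

Answer: 490.1050 cm^3


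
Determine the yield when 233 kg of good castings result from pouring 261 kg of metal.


Formula: Casting Yield = (W_good / W_total) * 100
Yield = (233 kg / 261 kg) * 100 = 89.2720%

Answer: 89.2720%


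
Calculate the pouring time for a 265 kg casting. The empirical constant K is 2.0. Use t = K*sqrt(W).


Formula: t = K * sqrt(W)
sqrt(W) = sqrt(265) = 16.27882
t = 2.0 * 16.27882 = 32.5576 s

Answer: 32.5576 s


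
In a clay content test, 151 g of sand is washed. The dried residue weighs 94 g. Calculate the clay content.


Formula: Clay% = (W_total - W_washed) / W_total * 100
Clay mass = 151 - 94 = 57 g
Clay% = 57 / 151 * 100 = 37.7483%

37.7483%


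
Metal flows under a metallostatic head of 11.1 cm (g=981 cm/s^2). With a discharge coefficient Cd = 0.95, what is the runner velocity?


Formula: v = Cd * sqrt(2 * g * h)  (Torricelli with discharge coefficient)
2*g*h = 2 * 981 * 11.1 = 21778.2 cm^2/s^2
sqrt(21778.2) = 147.57439 cm/s
v = 0.95 * 147.57439 = 140.1957 cm/s

Answer: 140.1957 cm/s


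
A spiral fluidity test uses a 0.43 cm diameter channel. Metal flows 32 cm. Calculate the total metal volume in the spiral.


Formula: V = pi * (d/2)^2 * L  (cylinder volume)
Radius = 0.43/2 = 0.215 cm
V = pi * 0.215^2 * 32 = 4.6470 cm^3

Answer: 4.6470 cm^3


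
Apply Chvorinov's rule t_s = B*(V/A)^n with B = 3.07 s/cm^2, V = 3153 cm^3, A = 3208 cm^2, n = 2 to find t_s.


Formula: t_s = B * (V/A)^n  (Chvorinov's rule, n=2)
Modulus M = V/A = 3153/3208 = 0.982855 cm
M^2 = 0.982855^2 = 0.966004 cm^2
t_s = 3.07 * 0.966004 = 2.9656 s

Answer: 2.9656 s


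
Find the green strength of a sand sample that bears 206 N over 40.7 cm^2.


Formula: Compressive Strength = Force / Area
Strength = 206 N / 40.7 cm^2 = 5.0614 N/cm^2


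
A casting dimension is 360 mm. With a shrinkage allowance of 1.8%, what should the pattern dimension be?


Formula: L_pattern = L_casting * (1 + shrinkage_rate/100)
Shrinkage factor = 1 + 1.8/100 = 1.018
L_pattern = 360 mm * 1.018 = 366.4800 mm


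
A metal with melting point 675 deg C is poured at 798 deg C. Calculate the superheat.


Formula: Superheat = T_pour - T_melt
Superheat = 798 - 675 = 123 deg C


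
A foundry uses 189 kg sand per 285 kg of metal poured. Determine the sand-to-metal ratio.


Formula: Sand-to-Metal Ratio = W_sand / W_metal
Ratio = 189 kg / 285 kg = 0.6632

Final answer: 0.6632


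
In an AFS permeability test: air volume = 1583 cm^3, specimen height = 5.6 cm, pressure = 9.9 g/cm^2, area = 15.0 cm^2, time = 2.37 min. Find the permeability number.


Formula: Permeability Number P = (V * H) / (p * A * t)
Numerator: V * H = 1583 * 5.6 = 8864.8
Denominator: p * A * t = 9.9 * 15.0 * 2.37 = 351.945
P = 8864.8 / 351.945 = 25.1880

25.1880


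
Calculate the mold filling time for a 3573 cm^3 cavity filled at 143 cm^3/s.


Formula: t_fill = V_mold / Q_flow
t = 3573 cm^3 / 143 cm^3/s = 24.9860 s

Final answer: 24.9860 s


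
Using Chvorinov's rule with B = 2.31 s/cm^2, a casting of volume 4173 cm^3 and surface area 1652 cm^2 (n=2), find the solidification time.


Formula: t_s = B * (V/A)^n  (Chvorinov's rule, n=2)
Modulus M = V/A = 4173/1652 = 2.526029 cm
M^2 = 2.526029^2 = 6.380823 cm^2
t_s = 2.31 * 6.380823 = 14.7397 s

Final answer: 14.7397 s


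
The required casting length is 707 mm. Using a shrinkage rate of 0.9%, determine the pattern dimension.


Formula: L_pattern = L_casting * (1 + shrinkage_rate/100)
Shrinkage factor = 1 + 0.9/100 = 1.009
L_pattern = 707 mm * 1.009 = 713.3630 mm

Final answer: 713.3630 mm


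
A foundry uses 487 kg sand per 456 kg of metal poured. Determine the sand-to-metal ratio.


Formula: Sand-to-Metal Ratio = W_sand / W_metal
Ratio = 487 kg / 456 kg = 1.0680

1.0680


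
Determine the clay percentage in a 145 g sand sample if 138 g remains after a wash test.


Formula: Clay% = (W_total - W_washed) / W_total * 100
Clay mass = 145 - 138 = 7 g
Clay% = 7 / 145 * 100 = 4.8276%

4.8276%


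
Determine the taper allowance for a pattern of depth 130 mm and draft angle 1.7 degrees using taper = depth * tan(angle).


Formula: taper = depth * tan(draft_angle)
tan(1.7 deg) = 0.0296793
taper = 130 mm * 0.0296793 = 3.8583 mm

Answer: 3.8583 mm


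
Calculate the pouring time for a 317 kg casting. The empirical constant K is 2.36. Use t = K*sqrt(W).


Formula: t = K * sqrt(W)
sqrt(W) = sqrt(317) = 17.80449
t = 2.36 * 17.80449 = 42.0186 s

Answer: 42.0186 s


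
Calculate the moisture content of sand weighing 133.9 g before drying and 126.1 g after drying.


Formula: MC = (W_wet - W_dry) / W_wet * 100
Water mass = 133.9 - 126.1 = 7.8 g
MC = 7.8 / 133.9 * 100 = 5.8252%

Answer: 5.8252%


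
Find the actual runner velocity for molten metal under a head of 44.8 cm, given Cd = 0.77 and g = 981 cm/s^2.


Formula: v = Cd * sqrt(2 * g * h)  (Torricelli with discharge coefficient)
2*g*h = 2 * 981 * 44.8 = 87897.6 cm^2/s^2
sqrt(87897.6) = 296.47529 cm/s
v = 0.77 * 296.47529 = 228.2860 cm/s

228.2860 cm/s


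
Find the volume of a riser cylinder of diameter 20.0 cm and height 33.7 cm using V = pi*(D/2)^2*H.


Formula: V = pi * (D/2)^2 * H  (cylinder volume)
Radius = D/2 = 20.0/2 = 10.0 cm
V = pi * 10.0^2 * 33.7 = 10587.1672 cm^3

Final answer: 10587.1672 cm^3


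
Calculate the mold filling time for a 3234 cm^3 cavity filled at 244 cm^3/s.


Formula: t_fill = V_mold / Q_flow
t = 3234 cm^3 / 244 cm^3/s = 13.2541 s

13.2541 s


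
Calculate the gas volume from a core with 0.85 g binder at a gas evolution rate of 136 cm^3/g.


Formula: V_gas = W_binder * gas_evolution_rate
V = 0.85 g * 136 cm^3/g = 115.6000 cm^3

115.6000 cm^3


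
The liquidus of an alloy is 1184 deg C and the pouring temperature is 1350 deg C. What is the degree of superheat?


Formula: Superheat = T_pour - T_melt
Superheat = 1350 - 1184 = 166 deg C

Final answer: 166 deg C


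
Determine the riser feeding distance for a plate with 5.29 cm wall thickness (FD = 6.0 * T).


Formula: FD = 6.0 * T  (riser feeding-distance rule)
FD = 6.0 * 5.29 cm = 31.7400 cm


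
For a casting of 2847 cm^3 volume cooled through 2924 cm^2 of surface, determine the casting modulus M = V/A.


Formula: Casting Modulus M = V / A
M = 2847 cm^3 / 2924 cm^2 = 0.9737 cm

0.9737 cm


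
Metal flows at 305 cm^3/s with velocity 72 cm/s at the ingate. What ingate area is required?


Formula: A_ingate = Q / v  (continuity equation)
A = 305 cm^3/s / 72 cm/s = 4.2361 cm^2


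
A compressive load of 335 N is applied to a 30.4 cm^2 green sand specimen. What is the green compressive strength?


Formula: Compressive Strength = Force / Area
Strength = 335 N / 30.4 cm^2 = 11.0197 N/cm^2

Final answer: 11.0197 N/cm^2


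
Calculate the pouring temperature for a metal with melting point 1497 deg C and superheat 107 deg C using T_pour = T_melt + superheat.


Formula: T_pour = T_melt + Superheat
T_pour = 1497 + 107 = 1604 deg C

Answer: 1604 deg C


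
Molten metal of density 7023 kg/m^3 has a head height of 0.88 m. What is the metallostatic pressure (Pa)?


Formula: P = rho * g * h
rho * g = 7023 * 9.81 = 68895.63 N/m^3
P = 68895.63 * 0.88 = 60628.1544 Pa

60628.1544 Pa


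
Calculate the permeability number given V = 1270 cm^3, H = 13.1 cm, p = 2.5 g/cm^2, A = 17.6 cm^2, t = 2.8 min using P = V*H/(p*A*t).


Formula: Permeability Number P = (V * H) / (p * A * t)
Numerator: V * H = 1270 * 13.1 = 16637.0
Denominator: p * A * t = 2.5 * 17.6 * 2.8 = 123.2
P = 16637.0 / 123.2 = 135.0406

Answer: 135.0406


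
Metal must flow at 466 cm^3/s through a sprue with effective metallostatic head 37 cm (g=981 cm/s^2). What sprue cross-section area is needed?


Formula: v = sqrt(2*g*h), A = Q/v
Velocity: v = sqrt(2 * 981 * 37) = sqrt(72594) = 269.4327 cm/s
Sprue area: A = Q / v = 466 / 269.4327 = 1.7296 cm^2

Final answer: 1.7296 cm^2


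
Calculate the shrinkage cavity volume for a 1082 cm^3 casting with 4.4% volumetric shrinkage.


Formula: V_shrink = V_casting * shrinkage_pct / 100
V_shrink = 1082 cm^3 * 4.4 / 100 = 47.6080 cm^3

Final answer: 47.6080 cm^3


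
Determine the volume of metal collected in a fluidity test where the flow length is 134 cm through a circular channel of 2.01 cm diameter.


Formula: V = pi * (d/2)^2 * L  (cylinder volume)
Radius = 2.01/2 = 1.005 cm
V = pi * 1.005^2 * 134 = 425.1937 cm^3

Answer: 425.1937 cm^3


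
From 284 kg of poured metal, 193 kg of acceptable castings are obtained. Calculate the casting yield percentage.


Formula: Casting Yield = (W_good / W_total) * 100
Yield = (193 kg / 284 kg) * 100 = 67.9577%

Final answer: 67.9577%


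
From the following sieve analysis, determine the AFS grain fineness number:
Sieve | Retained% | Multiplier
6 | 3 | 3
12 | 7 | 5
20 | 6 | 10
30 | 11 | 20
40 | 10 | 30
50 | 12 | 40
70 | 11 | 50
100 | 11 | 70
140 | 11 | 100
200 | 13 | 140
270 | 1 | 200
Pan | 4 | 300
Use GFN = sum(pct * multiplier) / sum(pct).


Formula: GFN = sum(pct * multiplier) / sum(pct)
sum(pct * multiplier) = 6744
sum(pct) = 100
GFN = 6744 / 100 = 67.44

Answer: 67.44


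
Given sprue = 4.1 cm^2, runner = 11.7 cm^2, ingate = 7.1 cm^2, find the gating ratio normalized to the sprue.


Sprue:Runner:Ingate = 1 : 11.7/4.1 : 7.1/4.1 = 1:2.85:1.73

1:2.85:1.73


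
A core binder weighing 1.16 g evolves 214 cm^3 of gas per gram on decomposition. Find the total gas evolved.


Formula: V_gas = W_binder * gas_evolution_rate
V = 1.16 g * 214 cm^3/g = 248.2400 cm^3

Answer: 248.2400 cm^3


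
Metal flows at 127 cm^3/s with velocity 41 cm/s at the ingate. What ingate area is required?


Formula: A_ingate = Q / v  (continuity equation)
A = 127 cm^3/s / 41 cm/s = 3.0976 cm^2

Answer: 3.0976 cm^2


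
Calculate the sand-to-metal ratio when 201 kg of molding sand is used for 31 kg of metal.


Formula: Sand-to-Metal Ratio = W_sand / W_metal
Ratio = 201 kg / 31 kg = 6.4839

Answer: 6.4839


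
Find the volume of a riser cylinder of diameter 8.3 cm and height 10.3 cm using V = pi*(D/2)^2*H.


Formula: V = pi * (D/2)^2 * H  (cylinder volume)
Radius = D/2 = 8.3/2 = 4.15 cm
V = pi * 4.15^2 * 10.3 = 557.2926 cm^3

Answer: 557.2926 cm^3


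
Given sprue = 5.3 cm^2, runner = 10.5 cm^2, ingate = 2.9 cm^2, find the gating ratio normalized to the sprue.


Sprue:Runner:Ingate = 1 : 10.5/5.3 : 2.9/5.3 = 1:1.98:0.55

1:1.98:0.55


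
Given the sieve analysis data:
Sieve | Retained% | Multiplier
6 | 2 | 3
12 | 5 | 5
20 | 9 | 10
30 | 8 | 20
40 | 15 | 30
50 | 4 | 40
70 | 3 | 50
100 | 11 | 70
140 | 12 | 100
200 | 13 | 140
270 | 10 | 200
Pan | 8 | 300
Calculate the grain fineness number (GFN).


Formula: GFN = sum(pct * multiplier) / sum(pct)
sum(pct * multiplier) = 9231
sum(pct) = 100
GFN = 9231 / 100 = 92.31

Final answer: 92.31


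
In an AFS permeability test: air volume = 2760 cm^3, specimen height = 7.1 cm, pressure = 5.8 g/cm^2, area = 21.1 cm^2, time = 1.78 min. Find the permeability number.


Formula: Permeability Number P = (V * H) / (p * A * t)
Numerator: V * H = 2760 * 7.1 = 19596.0
Denominator: p * A * t = 5.8 * 21.1 * 1.78 = 217.8364
P = 19596.0 / 217.8364 = 89.9574

89.9574


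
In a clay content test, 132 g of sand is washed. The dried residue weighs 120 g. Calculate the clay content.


Formula: Clay% = (W_total - W_washed) / W_total * 100
Clay mass = 132 - 120 = 12 g
Clay% = 12 / 132 * 100 = 9.0909%

9.0909%


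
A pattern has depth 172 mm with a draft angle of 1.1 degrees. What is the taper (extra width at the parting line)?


Formula: taper = depth * tan(draft_angle)
tan(1.1 deg) = 0.0192010
taper = 172 mm * 0.0192010 = 3.3026 mm

3.3026 mm


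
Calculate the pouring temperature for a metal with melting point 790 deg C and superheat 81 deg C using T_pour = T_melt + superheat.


Formula: T_pour = T_melt + Superheat
T_pour = 790 + 81 = 871 deg C

Final answer: 871 deg C


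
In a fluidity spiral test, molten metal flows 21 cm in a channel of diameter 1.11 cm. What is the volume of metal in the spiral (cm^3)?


Formula: V = pi * (d/2)^2 * L  (cylinder volume)
Radius = 1.11/2 = 0.555 cm
V = pi * 0.555^2 * 21 = 20.3215 cm^3

20.3215 cm^3


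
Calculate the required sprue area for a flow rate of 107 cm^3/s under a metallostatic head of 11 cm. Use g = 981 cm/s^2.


Formula: v = sqrt(2*g*h), A = Q/v
Velocity: v = sqrt(2 * 981 * 11) = sqrt(21582) = 146.9081 cm/s
Sprue area: A = Q / v = 107 / 146.9081 = 0.7283 cm^2


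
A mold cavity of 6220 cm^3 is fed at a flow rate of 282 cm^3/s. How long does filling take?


Formula: t_fill = V_mold / Q_flow
t = 6220 cm^3 / 282 cm^3/s = 22.0567 s

Answer: 22.0567 s


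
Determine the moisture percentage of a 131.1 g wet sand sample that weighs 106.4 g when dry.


Formula: MC = (W_wet - W_dry) / W_wet * 100
Water mass = 131.1 - 106.4 = 24.7 g
MC = 24.7 / 131.1 * 100 = 18.8406%

18.8406%


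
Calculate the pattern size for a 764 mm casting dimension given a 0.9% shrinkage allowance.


Formula: L_pattern = L_casting * (1 + shrinkage_rate/100)
Shrinkage factor = 1 + 0.9/100 = 1.009
L_pattern = 764 mm * 1.009 = 770.8760 mm

Final answer: 770.8760 mm


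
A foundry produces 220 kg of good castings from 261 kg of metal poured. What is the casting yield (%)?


Formula: Casting Yield = (W_good / W_total) * 100
Yield = (220 kg / 261 kg) * 100 = 84.2912%

Final answer: 84.2912%


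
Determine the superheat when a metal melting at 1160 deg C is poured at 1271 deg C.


Formula: Superheat = T_pour - T_melt
Superheat = 1271 - 1160 = 111 deg C

Final answer: 111 deg C


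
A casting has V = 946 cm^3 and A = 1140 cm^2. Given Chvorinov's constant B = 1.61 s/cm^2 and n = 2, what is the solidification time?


Formula: t_s = B * (V/A)^n  (Chvorinov's rule, n=2)
Modulus M = V/A = 946/1140 = 0.829825 cm
M^2 = 0.829825^2 = 0.688610 cm^2
t_s = 1.61 * 0.688610 = 1.1087 s


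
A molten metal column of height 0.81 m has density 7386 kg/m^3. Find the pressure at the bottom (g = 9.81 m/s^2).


Formula: P = rho * g * h
rho * g = 7386 * 9.81 = 72456.66 N/m^3
P = 72456.66 * 0.81 = 58689.8946 Pa

58689.8946 Pa


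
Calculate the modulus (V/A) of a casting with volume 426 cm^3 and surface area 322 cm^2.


Formula: Casting Modulus M = V / A
M = 426 cm^3 / 322 cm^2 = 1.3230 cm

Final answer: 1.3230 cm


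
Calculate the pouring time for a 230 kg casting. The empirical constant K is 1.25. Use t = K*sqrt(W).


Formula: t = K * sqrt(W)
sqrt(W) = sqrt(230) = 15.16575
t = 1.25 * 15.16575 = 18.9572 s

Answer: 18.9572 s


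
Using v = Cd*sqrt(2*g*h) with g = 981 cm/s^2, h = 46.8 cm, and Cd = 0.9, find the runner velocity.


Formula: v = Cd * sqrt(2 * g * h)  (Torricelli with discharge coefficient)
2*g*h = 2 * 981 * 46.8 = 91821.6 cm^2/s^2
sqrt(91821.6) = 303.02079 cm/s
v = 0.9 * 303.02079 = 272.7187 cm/s

Answer: 272.7187 cm/s


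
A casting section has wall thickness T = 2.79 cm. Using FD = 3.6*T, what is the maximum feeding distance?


Formula: FD = 3.6 * T  (riser feeding-distance rule)
FD = 3.6 * 2.79 cm = 10.0440 cm

Answer: 10.0440 cm


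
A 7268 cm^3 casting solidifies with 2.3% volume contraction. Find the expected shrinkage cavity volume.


Formula: V_shrink = V_casting * shrinkage_pct / 100
V_shrink = 7268 cm^3 * 2.3 / 100 = 167.1640 cm^3

167.1640 cm^3


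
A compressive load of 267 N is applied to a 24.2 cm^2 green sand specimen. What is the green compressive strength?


Formula: Compressive Strength = Force / Area
Strength = 267 N / 24.2 cm^2 = 11.0331 N/cm^2

11.0331 N/cm^2


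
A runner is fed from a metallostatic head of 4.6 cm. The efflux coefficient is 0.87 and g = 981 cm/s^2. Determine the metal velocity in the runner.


Formula: v = Cd * sqrt(2 * g * h)  (Torricelli with discharge coefficient)
2*g*h = 2 * 981 * 4.6 = 9025.2 cm^2/s^2
sqrt(9025.2) = 95.00105 cm/s
v = 0.87 * 95.00105 = 82.6509 cm/s

Final answer: 82.6509 cm/s


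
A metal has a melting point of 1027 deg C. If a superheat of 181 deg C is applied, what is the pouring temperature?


Formula: T_pour = T_melt + Superheat
T_pour = 1027 + 181 = 1208 deg C

Final answer: 1208 deg C


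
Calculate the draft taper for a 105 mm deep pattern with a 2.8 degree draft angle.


Formula: taper = depth * tan(draft_angle)
tan(2.8 deg) = 0.0489082
taper = 105 mm * 0.0489082 = 5.1354 mm

Answer: 5.1354 mm


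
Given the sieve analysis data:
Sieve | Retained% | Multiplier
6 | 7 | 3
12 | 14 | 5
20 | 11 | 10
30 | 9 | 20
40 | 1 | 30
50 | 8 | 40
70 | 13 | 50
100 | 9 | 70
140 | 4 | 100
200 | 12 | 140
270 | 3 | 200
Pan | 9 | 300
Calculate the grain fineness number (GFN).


Formula: GFN = sum(pct * multiplier) / sum(pct)
sum(pct * multiplier) = 7391
sum(pct) = 100
GFN = 7391 / 100 = 73.91


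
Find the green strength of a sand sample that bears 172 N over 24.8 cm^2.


Formula: Compressive Strength = Force / Area
Strength = 172 N / 24.8 cm^2 = 6.9355 N/cm^2


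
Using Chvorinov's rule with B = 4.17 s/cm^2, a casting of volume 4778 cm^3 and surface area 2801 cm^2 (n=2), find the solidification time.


Formula: t_s = B * (V/A)^n  (Chvorinov's rule, n=2)
Modulus M = V/A = 4778/2801 = 1.705819 cm
M^2 = 1.705819^2 = 2.909818 cm^2
t_s = 4.17 * 2.909818 = 12.1339 s

Answer: 12.1339 s


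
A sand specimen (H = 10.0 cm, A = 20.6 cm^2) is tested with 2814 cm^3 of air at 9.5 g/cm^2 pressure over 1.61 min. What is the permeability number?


Formula: Permeability Number P = (V * H) / (p * A * t)
Numerator: V * H = 2814 * 10.0 = 28140.0
Denominator: p * A * t = 9.5 * 20.6 * 1.61 = 315.077
P = 28140.0 / 315.077 = 89.3115


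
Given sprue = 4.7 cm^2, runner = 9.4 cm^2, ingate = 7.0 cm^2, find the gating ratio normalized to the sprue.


Sprue:Runner:Ingate = 1 : 9.4/4.7 : 7.0/4.7 = 1:2.00:1.49

Answer: 1:2.00:1.49


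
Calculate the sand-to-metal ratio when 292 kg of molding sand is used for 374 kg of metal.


Formula: Sand-to-Metal Ratio = W_sand / W_metal
Ratio = 292 kg / 374 kg = 0.7807

Final answer: 0.7807


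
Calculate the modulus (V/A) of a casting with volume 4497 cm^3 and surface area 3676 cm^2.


Formula: Casting Modulus M = V / A
M = 4497 cm^3 / 3676 cm^2 = 1.2233 cm

Answer: 1.2233 cm


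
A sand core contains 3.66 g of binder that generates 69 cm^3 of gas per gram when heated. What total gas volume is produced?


Formula: V_gas = W_binder * gas_evolution_rate
V = 3.66 g * 69 cm^3/g = 252.5400 cm^3

Answer: 252.5400 cm^3


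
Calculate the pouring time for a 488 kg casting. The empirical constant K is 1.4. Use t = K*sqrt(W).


Formula: t = K * sqrt(W)
sqrt(W) = sqrt(488) = 22.09072
t = 1.4 * 22.09072 = 30.9270 s

30.9270 s


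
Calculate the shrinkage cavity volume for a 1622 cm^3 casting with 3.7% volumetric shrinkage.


Formula: V_shrink = V_casting * shrinkage_pct / 100
V_shrink = 1622 cm^3 * 3.7 / 100 = 60.0140 cm^3

Final answer: 60.0140 cm^3


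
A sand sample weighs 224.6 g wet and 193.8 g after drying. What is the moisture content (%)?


Formula: MC = (W_wet - W_dry) / W_wet * 100
Water mass = 224.6 - 193.8 = 30.8 g
MC = 30.8 / 224.6 * 100 = 13.7133%

Answer: 13.7133%


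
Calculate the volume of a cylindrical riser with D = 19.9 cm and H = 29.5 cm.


Formula: V = pi * (D/2)^2 * H  (cylinder volume)
Radius = D/2 = 19.9/2 = 9.95 cm
V = pi * 9.95^2 * 29.5 = 9175.2530 cm^3

Final answer: 9175.2530 cm^3


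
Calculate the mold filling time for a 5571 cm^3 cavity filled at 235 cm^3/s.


Formula: t_fill = V_mold / Q_flow
t = 5571 cm^3 / 235 cm^3/s = 23.7064 s


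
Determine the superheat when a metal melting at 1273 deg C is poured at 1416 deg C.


Formula: Superheat = T_pour - T_melt
Superheat = 1416 - 1273 = 143 deg C


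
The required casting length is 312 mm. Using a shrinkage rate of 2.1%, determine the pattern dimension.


Formula: L_pattern = L_casting * (1 + shrinkage_rate/100)
Shrinkage factor = 1 + 2.1/100 = 1.021
L_pattern = 312 mm * 1.021 = 318.5520 mm


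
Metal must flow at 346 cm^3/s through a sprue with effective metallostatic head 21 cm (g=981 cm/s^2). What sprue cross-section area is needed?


Formula: v = sqrt(2*g*h), A = Q/v
Velocity: v = sqrt(2 * 981 * 21) = sqrt(41202) = 202.9828 cm/s
Sprue area: A = Q / v = 346 / 202.9828 = 1.7046 cm^2


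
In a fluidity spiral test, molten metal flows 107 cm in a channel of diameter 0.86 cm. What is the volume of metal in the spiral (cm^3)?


Formula: V = pi * (d/2)^2 * L  (cylinder volume)
Radius = 0.86/2 = 0.43 cm
V = pi * 0.43^2 * 107 = 62.1542 cm^3

Final answer: 62.1542 cm^3


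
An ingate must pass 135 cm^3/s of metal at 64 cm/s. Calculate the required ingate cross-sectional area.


Formula: A_ingate = Q / v  (continuity equation)
A = 135 cm^3/s / 64 cm/s = 2.1094 cm^2

Final answer: 2.1094 cm^2


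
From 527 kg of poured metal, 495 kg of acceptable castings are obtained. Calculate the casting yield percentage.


Formula: Casting Yield = (W_good / W_total) * 100
Yield = (495 kg / 527 kg) * 100 = 93.9279%

Answer: 93.9279%


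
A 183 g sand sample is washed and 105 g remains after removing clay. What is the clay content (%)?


Formula: Clay% = (W_total - W_washed) / W_total * 100
Clay mass = 183 - 105 = 78 g
Clay% = 78 / 183 * 100 = 42.6230%

Final answer: 42.6230%


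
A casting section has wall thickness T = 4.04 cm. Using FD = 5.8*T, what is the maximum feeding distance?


Formula: FD = 5.8 * T  (riser feeding-distance rule)
FD = 5.8 * 4.04 cm = 23.4320 cm


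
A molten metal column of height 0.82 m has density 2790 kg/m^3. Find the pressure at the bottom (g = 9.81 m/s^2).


Formula: P = rho * g * h
rho * g = 2790 * 9.81 = 27369.9 N/m^3
P = 27369.9 * 0.82 = 22443.3180 Pa


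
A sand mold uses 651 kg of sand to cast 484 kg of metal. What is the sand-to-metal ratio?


Formula: Sand-to-Metal Ratio = W_sand / W_metal
Ratio = 651 kg / 484 kg = 1.3450

Answer: 1.3450


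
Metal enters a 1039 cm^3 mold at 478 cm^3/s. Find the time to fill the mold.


Formula: t_fill = V_mold / Q_flow
t = 1039 cm^3 / 478 cm^3/s = 2.1736 s

Answer: 2.1736 s


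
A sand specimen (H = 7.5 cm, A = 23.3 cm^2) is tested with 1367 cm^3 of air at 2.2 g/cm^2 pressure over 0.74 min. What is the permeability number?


Formula: Permeability Number P = (V * H) / (p * A * t)
Numerator: V * H = 1367 * 7.5 = 10252.5
Denominator: p * A * t = 2.2 * 23.3 * 0.74 = 37.9324
P = 10252.5 / 37.9324 = 270.2835

Final answer: 270.2835


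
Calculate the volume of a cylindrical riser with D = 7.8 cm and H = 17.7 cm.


Formula: V = pi * (D/2)^2 * H  (cylinder volume)
Radius = D/2 = 7.8/2 = 3.9 cm
V = pi * 3.9^2 * 17.7 = 845.7701 cm^3

Final answer: 845.7701 cm^3


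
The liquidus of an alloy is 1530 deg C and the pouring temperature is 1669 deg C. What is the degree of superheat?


Formula: Superheat = T_pour - T_melt
Superheat = 1669 - 1530 = 139 deg C

139 deg C


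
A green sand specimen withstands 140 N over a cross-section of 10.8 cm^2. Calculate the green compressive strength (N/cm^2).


Formula: Compressive Strength = Force / Area
Strength = 140 N / 10.8 cm^2 = 12.9630 N/cm^2

Answer: 12.9630 N/cm^2


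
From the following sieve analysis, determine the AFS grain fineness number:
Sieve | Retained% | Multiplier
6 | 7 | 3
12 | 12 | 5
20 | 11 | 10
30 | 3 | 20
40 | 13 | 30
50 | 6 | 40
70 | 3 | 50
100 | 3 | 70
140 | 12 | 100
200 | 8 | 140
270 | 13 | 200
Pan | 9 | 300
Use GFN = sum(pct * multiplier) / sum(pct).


Formula: GFN = sum(pct * multiplier) / sum(pct)
sum(pct * multiplier) = 8861
sum(pct) = 100
GFN = 8861 / 100 = 88.61

Final answer: 88.61


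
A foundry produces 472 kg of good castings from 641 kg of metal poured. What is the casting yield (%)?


Formula: Casting Yield = (W_good / W_total) * 100
Yield = (472 kg / 641 kg) * 100 = 73.6349%

73.6349%


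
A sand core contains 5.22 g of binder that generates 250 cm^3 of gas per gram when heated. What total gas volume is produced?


Formula: V_gas = W_binder * gas_evolution_rate
V = 5.22 g * 250 cm^3/g = 1305.0000 cm^3


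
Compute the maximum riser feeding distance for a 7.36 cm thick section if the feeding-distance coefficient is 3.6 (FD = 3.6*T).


Formula: FD = 3.6 * T  (riser feeding-distance rule)
FD = 3.6 * 7.36 cm = 26.4960 cm


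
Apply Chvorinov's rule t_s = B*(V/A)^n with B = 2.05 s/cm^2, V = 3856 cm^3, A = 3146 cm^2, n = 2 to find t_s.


Formula: t_s = B * (V/A)^n  (Chvorinov's rule, n=2)
Modulus M = V/A = 3856/3146 = 1.225683 cm
M^2 = 1.225683^2 = 1.502299 cm^2
t_s = 2.05 * 1.502299 = 3.0797 s

Final answer: 3.0797 s


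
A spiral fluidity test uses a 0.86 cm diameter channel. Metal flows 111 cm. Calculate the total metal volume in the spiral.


Formula: V = pi * (d/2)^2 * L  (cylinder volume)
Radius = 0.86/2 = 0.43 cm
V = pi * 0.43^2 * 111 = 64.4777 cm^3

Final answer: 64.4777 cm^3


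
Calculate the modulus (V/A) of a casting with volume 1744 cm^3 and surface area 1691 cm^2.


Formula: Casting Modulus M = V / A
M = 1744 cm^3 / 1691 cm^2 = 1.0313 cm

1.0313 cm


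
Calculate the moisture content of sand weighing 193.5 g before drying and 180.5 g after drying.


Formula: MC = (W_wet - W_dry) / W_wet * 100
Water mass = 193.5 - 180.5 = 13.0 g
MC = 13.0 / 193.5 * 100 = 6.7183%

Answer: 6.7183%


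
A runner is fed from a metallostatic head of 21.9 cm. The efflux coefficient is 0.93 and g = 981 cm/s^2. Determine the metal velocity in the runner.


Formula: v = Cd * sqrt(2 * g * h)  (Torricelli with discharge coefficient)
2*g*h = 2 * 981 * 21.9 = 42967.8 cm^2/s^2
sqrt(42967.8) = 207.28676 cm/s
v = 0.93 * 207.28676 = 192.7767 cm/s

Answer: 192.7767 cm/s


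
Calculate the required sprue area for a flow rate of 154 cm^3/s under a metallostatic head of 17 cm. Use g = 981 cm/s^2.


Formula: v = sqrt(2*g*h), A = Q/v
Velocity: v = sqrt(2 * 981 * 17) = sqrt(33354) = 182.6308 cm/s
Sprue area: A = Q / v = 154 / 182.6308 = 0.8432 cm^2

Final answer: 0.8432 cm^2


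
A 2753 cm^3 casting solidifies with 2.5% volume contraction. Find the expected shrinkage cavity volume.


Formula: V_shrink = V_casting * shrinkage_pct / 100
V_shrink = 2753 cm^3 * 2.5 / 100 = 68.8250 cm^3

68.8250 cm^3


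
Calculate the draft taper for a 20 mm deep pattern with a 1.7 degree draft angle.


Formula: taper = depth * tan(draft_angle)
tan(1.7 deg) = 0.0296793
taper = 20 mm * 0.0296793 = 0.5936 mm

Final answer: 0.5936 mm


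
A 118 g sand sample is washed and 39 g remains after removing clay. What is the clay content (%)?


Formula: Clay% = (W_total - W_washed) / W_total * 100
Clay mass = 118 - 39 = 79 g
Clay% = 79 / 118 * 100 = 66.9492%

Final answer: 66.9492%


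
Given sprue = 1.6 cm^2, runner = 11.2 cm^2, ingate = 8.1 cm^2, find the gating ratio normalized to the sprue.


Sprue:Runner:Ingate = 1 : 11.2/1.6 : 8.1/1.6 = 1:7.00:5.06

Answer: 1:7.00:5.06
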